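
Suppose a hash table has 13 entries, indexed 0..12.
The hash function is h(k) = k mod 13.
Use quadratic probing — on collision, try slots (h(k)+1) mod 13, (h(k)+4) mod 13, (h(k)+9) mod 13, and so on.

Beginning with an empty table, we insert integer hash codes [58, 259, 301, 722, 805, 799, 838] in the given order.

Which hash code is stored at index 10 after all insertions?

58 hashes to 6; slot 6 is free → place at 6.
259 hashes to 12; slot 12 is free → place at 12.
301 hashes to 2; slot 2 is free → place at 2.
722 hashes to 7; slot 7 is free → place at 7.
805 hashes to 12; 12 taken → place at 0.
799 hashes to 6; 6,7 taken → place at 10.
838 hashes to 6; 6,7,10,2 taken → place at 9.
Table: [805, -, 301, -, -, -, 58, 722, -, 838, 799, -, 259]

799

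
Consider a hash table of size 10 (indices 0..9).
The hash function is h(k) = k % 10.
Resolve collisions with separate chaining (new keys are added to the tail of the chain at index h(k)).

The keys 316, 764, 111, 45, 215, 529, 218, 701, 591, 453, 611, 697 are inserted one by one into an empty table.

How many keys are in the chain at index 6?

1

316 → bucket 6
764 → bucket 4
111 → bucket 1
45 → bucket 5
215 → bucket 5 (collision)
529 → bucket 9
218 → bucket 8
701 → bucket 1 (collision)
591 → bucket 1 (collision)
453 → bucket 3
611 → bucket 1 (collision)
697 → bucket 7
Final buckets:
0: —
1: 111 -> 701 -> 591 -> 611
2: —
3: 453
4: 764
5: 45 -> 215
6: 316
7: 697
8: 218
9: 529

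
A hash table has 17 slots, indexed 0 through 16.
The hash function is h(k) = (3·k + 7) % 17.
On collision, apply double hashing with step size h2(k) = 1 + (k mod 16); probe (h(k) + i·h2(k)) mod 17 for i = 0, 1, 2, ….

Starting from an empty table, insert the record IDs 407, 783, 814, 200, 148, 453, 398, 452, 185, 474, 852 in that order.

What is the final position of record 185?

14

407 hashes to 4; slot 4 is free -> place at 4.
783 hashes to 10; slot 10 is free -> place at 10.
814 hashes to 1; slot 1 is free -> place at 1.
200 hashes to 12; slot 12 is free -> place at 12.
148 hashes to 9; slot 9 is free -> place at 9.
453 hashes to 6; slot 6 is free -> place at 6.
398 hashes to 11; slot 11 is free -> place at 11.
452 hashes to 3; slot 3 is free -> place at 3.
185 hashes to 1, h2=10; 1,11,4 taken -> place at 14.
474 hashes to 1, h2=11; 1,12,6 taken -> place at 0.
852 hashes to 13; slot 13 is free -> place at 13.
Table: [474, 814, —, 452, 407, —, 453, —, —, 148, 783, 398, 200, 852, 185, —, —]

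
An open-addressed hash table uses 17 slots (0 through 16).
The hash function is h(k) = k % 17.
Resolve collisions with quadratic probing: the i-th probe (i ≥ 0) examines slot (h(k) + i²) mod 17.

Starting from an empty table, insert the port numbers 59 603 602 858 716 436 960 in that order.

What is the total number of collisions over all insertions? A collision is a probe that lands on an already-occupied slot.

Insert 59: h=8, slot 8 empty → index 8.
Insert 603: h=8, slot 8 occupied → index 9.
Insert 602: h=7, slot 7 empty → index 7.
Insert 858: h=8, slots 8,9 occupied → index 12.
Insert 716: h=2, slot 2 empty → index 2.
Insert 436: h=11, slot 11 empty → index 11.
Insert 960: h=8, slots 8,9,12 occupied → index 0.
Table: [960, -, 716, -, -, -, -, 602, 59, 603, -, 436, 858, -, -, -, -]

6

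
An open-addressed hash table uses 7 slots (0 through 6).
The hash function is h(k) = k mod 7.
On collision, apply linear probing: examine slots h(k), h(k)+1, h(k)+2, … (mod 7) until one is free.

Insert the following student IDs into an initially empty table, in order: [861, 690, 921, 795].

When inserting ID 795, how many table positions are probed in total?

3

Insert 861: h=0, slot 0 empty -> index 0.
Insert 690: h=4, slot 4 empty -> index 4.
Insert 921: h=4, slot 4 occupied -> index 5.
Insert 795: h=4, slots 4,5 occupied -> index 6.
Table: [861, —, —, —, 690, 921, 795]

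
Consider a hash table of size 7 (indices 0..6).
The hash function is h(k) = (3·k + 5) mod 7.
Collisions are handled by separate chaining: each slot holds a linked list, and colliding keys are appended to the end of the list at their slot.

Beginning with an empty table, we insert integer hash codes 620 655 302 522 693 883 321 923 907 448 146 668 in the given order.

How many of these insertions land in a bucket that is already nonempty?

620 -> bucket 3
655 -> bucket 3 (collision)
302 -> bucket 1
522 -> bucket 3 (collision)
693 -> bucket 5
883 -> bucket 1 (collision)
321 -> bucket 2
923 -> bucket 2 (collision)
907 -> bucket 3 (collision)
448 -> bucket 5 (collision)
146 -> bucket 2 (collision)
668 -> bucket 0
Final buckets:
0: 668
1: 302 -> 883
2: 321 -> 923 -> 146
3: 620 -> 655 -> 522 -> 907
4: _
5: 693 -> 448
6: _

7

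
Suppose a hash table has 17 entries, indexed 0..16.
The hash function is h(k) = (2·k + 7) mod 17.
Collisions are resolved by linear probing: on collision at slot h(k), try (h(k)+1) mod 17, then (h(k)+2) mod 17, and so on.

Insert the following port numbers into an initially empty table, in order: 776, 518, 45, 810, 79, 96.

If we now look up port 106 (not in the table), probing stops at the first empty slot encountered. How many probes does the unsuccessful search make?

3

Insert 776: h=12, slot 12 empty => index 12.
Insert 518: h=6, slot 6 empty => index 6.
Insert 45: h=12, slot 12 occupied => index 13.
Insert 810: h=12, slots 12,13 occupied => index 14.
Insert 79: h=12, slots 12,13,14 occupied => index 15.
Insert 96: h=12, slots 12,13,14,15 occupied => index 16.
Table: [., ., ., ., ., ., 518, ., ., ., ., ., 776, 45, 810, 79, 96]
Lookup 106: h=15, probe 15,16,0 → slot 0 empty, not found.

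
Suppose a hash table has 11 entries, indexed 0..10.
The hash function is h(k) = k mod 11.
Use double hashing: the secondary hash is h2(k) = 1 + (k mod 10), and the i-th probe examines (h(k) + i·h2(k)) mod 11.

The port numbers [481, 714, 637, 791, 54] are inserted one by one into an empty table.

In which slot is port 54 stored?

481: h=8 -> slot 8
714: h=10 -> slot 10
637: h=10, h2=8, probe 10,7 -> slot 7
791: h=10, h2=2, probe 10,1 -> slot 1
54: h=10, h2=5, probe 10,4 -> slot 4
Table: [., 791, ., ., 54, ., ., 637, 481, ., 714]

4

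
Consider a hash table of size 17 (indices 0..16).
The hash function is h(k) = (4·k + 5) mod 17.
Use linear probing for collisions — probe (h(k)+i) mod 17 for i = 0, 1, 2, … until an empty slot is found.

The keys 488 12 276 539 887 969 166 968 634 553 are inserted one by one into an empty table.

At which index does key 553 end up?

9

488: h=2 => slot 2
12: h=2, probe 2,3 => slot 3
276: h=4 => slot 4
539: h=2, probe 2,3,4,5 => slot 5
887: h=0 => slot 0
969: h=5, probe 5,6 => slot 6
166: h=6, probe 6,7 => slot 7
968: h=1 => slot 1
634: h=8 => slot 8
553: h=7, probe 7,8,9 => slot 9
Table: [887, 968, 488, 12, 276, 539, 969, 166, 634, 553, ∅, ∅, ∅, ∅, ∅, ∅, ∅]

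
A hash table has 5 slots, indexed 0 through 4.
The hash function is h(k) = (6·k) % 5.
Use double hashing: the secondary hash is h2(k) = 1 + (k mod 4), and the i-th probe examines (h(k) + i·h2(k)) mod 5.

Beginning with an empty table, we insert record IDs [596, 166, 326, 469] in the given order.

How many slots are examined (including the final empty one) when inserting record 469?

3

Insert 596: h=1, slot 1 empty => index 1.
Insert 166: h=1, h2=3, slot 1 occupied => index 4.
Insert 326: h=1, h2=3, slots 1,4 occupied => index 2.
Insert 469: h=4, h2=2, slots 4,1 occupied => index 3.
Table: [—, 596, 326, 469, 166]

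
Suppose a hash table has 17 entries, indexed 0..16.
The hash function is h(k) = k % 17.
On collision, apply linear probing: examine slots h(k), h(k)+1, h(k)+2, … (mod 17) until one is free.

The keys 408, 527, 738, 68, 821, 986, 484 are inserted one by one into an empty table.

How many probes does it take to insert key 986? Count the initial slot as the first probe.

4

408: h=0 => slot 0
527: h=0, probe 0,1 => slot 1
738: h=7 => slot 7
68: h=0, probe 0,1,2 => slot 2
821: h=5 => slot 5
986: h=0, probe 0,1,2,3 => slot 3
484: h=8 => slot 8
Table: [408, 527, 68, 986, —, 821, —, 738, 484, —, —, —, —, —, —, —, —]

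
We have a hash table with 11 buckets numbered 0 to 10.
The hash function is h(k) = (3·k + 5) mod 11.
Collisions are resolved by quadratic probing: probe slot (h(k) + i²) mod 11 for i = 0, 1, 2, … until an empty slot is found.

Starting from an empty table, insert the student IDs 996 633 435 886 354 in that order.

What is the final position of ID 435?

5

Insert 996: h=1, slot 1 empty => index 1.
Insert 633: h=1, slot 1 occupied => index 2.
Insert 435: h=1, slots 1,2 occupied => index 5.
Insert 886: h=1, slots 1,2,5 occupied => index 10.
Insert 354: h=0, slot 0 empty => index 0.
Table: [354, 996, 633, —, —, 435, —, —, —, —, 886]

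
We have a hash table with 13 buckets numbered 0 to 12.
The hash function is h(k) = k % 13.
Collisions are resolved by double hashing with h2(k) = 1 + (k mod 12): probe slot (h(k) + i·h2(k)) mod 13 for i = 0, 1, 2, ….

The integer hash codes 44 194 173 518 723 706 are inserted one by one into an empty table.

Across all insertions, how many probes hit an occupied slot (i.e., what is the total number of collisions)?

44: h=5 -> slot 5
194: h=12 -> slot 12
173: h=4 -> slot 4
518: h=11 -> slot 11
723: h=8 -> slot 8
706: h=4, h2=11, probe 4,2 -> slot 2
Table: [., ., 706, ., 173, 44, ., ., 723, ., ., 518, 194]

1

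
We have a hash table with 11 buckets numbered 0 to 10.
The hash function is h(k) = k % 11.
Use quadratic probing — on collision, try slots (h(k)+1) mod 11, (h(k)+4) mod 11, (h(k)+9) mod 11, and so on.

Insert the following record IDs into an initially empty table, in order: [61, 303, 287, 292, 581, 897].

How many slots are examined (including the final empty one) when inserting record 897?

4

61: h=6 -> slot 6
303: h=6, probe 6,7 -> slot 7
287: h=1 -> slot 1
292: h=6, probe 6,7,10 -> slot 10
581: h=9 -> slot 9
897: h=6, probe 6,7,10,4 -> slot 4
Table: [∅, 287, ∅, ∅, 897, ∅, 61, 303, ∅, 581, 292]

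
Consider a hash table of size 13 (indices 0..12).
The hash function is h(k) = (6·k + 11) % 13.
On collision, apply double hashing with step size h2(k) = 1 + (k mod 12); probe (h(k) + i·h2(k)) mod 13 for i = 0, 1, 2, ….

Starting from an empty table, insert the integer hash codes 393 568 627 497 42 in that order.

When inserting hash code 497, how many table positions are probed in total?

2

393 hashes to 3; slot 3 is free => place at 3.
568 hashes to 0; slot 0 is free => place at 0.
627 hashes to 3, h2=4; 3 taken => place at 7.
497 hashes to 3, h2=6; 3 taken => place at 9.
42 hashes to 3, h2=7; 3 taken => place at 10.
Table: [568, -, -, 393, -, -, -, 627, -, 497, 42, -, -]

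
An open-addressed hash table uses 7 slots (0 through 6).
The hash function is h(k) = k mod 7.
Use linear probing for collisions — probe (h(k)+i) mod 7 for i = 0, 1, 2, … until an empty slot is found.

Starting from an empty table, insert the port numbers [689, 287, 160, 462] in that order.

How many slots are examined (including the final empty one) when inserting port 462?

Insert 689: h=3, slot 3 empty => index 3.
Insert 287: h=0, slot 0 empty => index 0.
Insert 160: h=6, slot 6 empty => index 6.
Insert 462: h=0, slot 0 occupied => index 1.
Table: [287, 462, -, 689, -, -, 160]

2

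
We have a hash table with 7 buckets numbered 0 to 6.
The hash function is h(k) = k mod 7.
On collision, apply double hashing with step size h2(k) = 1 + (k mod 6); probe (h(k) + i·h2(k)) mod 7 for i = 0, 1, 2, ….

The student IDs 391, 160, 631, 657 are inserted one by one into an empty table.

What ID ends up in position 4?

391: h=6 => slot 6
160: h=6, h2=5, probe 6,4 => slot 4
631: h=1 => slot 1
657: h=6, h2=4, probe 6,3 => slot 3
Table: [-, 631, -, 657, 160, -, 391]

160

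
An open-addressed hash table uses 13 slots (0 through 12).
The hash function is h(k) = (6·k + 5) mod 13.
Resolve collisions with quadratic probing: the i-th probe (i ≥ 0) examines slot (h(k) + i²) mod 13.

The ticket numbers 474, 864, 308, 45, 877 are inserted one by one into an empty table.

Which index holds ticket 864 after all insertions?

3

Insert 474: h=2, slot 2 empty -> index 2.
Insert 864: h=2, slot 2 occupied -> index 3.
Insert 308: h=7, slot 7 empty -> index 7.
Insert 45: h=2, slots 2,3 occupied -> index 6.
Insert 877: h=2, slots 2,3,6 occupied -> index 11.
Table: [-, -, 474, 864, -, -, 45, 308, -, -, -, 877, -]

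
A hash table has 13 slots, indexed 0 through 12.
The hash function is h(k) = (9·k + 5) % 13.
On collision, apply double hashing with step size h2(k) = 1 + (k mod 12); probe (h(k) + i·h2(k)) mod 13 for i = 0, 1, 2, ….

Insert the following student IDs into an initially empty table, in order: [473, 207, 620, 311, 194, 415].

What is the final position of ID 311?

473 hashes to 11; slot 11 is free → place at 11.
207 hashes to 9; slot 9 is free → place at 9.
620 hashes to 8; slot 8 is free → place at 8.
311 hashes to 9, h2=12; 9,8 taken → place at 7.
194 hashes to 9, h2=3; 9 taken → place at 12.
415 hashes to 9, h2=8; 9 taken → place at 4.
Table: [-, -, -, -, 415, -, -, 311, 620, 207, -, 473, 194]

7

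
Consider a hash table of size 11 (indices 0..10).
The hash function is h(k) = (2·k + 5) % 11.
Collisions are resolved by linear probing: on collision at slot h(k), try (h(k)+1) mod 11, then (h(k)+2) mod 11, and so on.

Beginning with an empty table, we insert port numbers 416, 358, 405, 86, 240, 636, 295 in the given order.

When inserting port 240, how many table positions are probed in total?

4

Insert 416: h=1, slot 1 empty => index 1.
Insert 358: h=6, slot 6 empty => index 6.
Insert 405: h=1, slot 1 occupied => index 2.
Insert 86: h=1, slots 1,2 occupied => index 3.
Insert 240: h=1, slots 1,2,3 occupied => index 4.
Insert 636: h=1, slots 1,2,3,4 occupied => index 5.
Insert 295: h=1, slots 1,2,3,4,5,6 occupied => index 7.
Table: [—, 416, 405, 86, 240, 636, 358, 295, —, —, —]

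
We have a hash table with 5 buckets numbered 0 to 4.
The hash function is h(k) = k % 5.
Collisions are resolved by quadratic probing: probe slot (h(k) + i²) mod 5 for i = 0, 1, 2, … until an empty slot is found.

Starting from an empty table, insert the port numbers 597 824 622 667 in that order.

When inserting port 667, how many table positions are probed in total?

3

Insert 597: h=2, slot 2 empty => index 2.
Insert 824: h=4, slot 4 empty => index 4.
Insert 622: h=2, slot 2 occupied => index 3.
Insert 667: h=2, slots 2,3 occupied => index 1.
Table: [∅, 667, 597, 622, 824]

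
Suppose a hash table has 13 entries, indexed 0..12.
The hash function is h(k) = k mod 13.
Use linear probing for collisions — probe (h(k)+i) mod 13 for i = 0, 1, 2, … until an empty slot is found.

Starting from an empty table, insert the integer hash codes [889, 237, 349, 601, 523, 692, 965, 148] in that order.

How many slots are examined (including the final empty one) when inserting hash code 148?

5

Insert 889: h=5, slot 5 empty => index 5.
Insert 237: h=3, slot 3 empty => index 3.
Insert 349: h=11, slot 11 empty => index 11.
Insert 601: h=3, slot 3 occupied => index 4.
Insert 523: h=3, slots 3,4,5 occupied => index 6.
Insert 692: h=3, slots 3,4,5,6 occupied => index 7.
Insert 965: h=3, slots 3,4,5,6,7 occupied => index 8.
Insert 148: h=5, slots 5,6,7,8 occupied => index 9.
Table: [_, _, _, 237, 601, 889, 523, 692, 965, 148, _, 349, _]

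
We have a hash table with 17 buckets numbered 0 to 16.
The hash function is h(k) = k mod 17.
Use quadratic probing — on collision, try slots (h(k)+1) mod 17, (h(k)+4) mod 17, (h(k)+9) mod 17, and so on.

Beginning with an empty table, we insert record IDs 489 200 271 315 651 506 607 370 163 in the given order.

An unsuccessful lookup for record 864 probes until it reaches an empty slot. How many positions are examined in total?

Insert 489: h=13, slot 13 empty => index 13.
Insert 200: h=13, slot 13 occupied => index 14.
Insert 271: h=16, slot 16 empty => index 16.
Insert 315: h=9, slot 9 empty => index 9.
Insert 651: h=5, slot 5 empty => index 5.
Insert 506: h=13, slots 13,14 occupied => index 0.
Insert 607: h=12, slot 12 empty => index 12.
Insert 370: h=13, slots 13,14,0,5,12 occupied => index 4.
Insert 163: h=10, slot 10 empty => index 10.
Table: [506, _, _, _, 370, 651, _, _, _, 315, 163, _, 607, 489, 200, _, 271]
Lookup 864: h=14, probe 14,15 → slot 15 empty, not found.

2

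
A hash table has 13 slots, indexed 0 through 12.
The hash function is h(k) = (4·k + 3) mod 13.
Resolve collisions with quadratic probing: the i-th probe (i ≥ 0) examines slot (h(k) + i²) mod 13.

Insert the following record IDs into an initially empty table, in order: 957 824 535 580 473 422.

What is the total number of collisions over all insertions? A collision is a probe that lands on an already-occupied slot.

5

Insert 957: h=9, slot 9 empty → index 9.
Insert 824: h=10, slot 10 empty → index 10.
Insert 535: h=11, slot 11 empty → index 11.
Insert 580: h=9, slots 9,10 occupied → index 0.
Insert 473: h=10, slots 10,11 occupied → index 1.
Insert 422: h=1, slot 1 occupied → index 2.
Table: [580, 473, 422, ∅, ∅, ∅, ∅, ∅, ∅, 957, 824, 535, ∅]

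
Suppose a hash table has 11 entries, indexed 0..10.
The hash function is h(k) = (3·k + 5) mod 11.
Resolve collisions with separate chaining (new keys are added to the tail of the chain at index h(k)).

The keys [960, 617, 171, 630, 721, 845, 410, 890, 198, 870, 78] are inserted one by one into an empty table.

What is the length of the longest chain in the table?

3

Insert 960: h=3, bucket 3 empty -> new chain.
Insert 617: h=8, bucket 8 empty -> new chain.
Insert 171: h=1, bucket 1 empty -> new chain.
Insert 630: h=3, bucket 3 nonempty -> append to chain.
Insert 721: h=1, bucket 1 nonempty -> append to chain.
Insert 845: h=10, bucket 10 empty -> new chain.
Insert 410: h=3, bucket 3 nonempty -> append to chain.
Insert 890: h=2, bucket 2 empty -> new chain.
Insert 198: h=5, bucket 5 empty -> new chain.
Insert 870: h=8, bucket 8 nonempty -> append to chain.
Insert 78: h=8, bucket 8 nonempty -> append to chain.
Final buckets:
0: —
1: 171 -> 721
2: 890
3: 960 -> 630 -> 410
4: —
5: 198
6: —
7: —
8: 617 -> 870 -> 78
9: —
10: 845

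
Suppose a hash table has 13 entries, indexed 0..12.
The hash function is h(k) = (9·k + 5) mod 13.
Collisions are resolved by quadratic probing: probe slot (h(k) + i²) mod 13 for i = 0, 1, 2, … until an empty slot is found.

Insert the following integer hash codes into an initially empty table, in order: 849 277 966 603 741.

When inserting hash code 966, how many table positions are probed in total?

3

Insert 849: h=2, slot 2 empty -> index 2.
Insert 277: h=2, slot 2 occupied -> index 3.
Insert 966: h=2, slots 2,3 occupied -> index 6.
Insert 603: h=11, slot 11 empty -> index 11.
Insert 741: h=5, slot 5 empty -> index 5.
Table: [_, _, 849, 277, _, 741, 966, _, _, _, _, 603, _]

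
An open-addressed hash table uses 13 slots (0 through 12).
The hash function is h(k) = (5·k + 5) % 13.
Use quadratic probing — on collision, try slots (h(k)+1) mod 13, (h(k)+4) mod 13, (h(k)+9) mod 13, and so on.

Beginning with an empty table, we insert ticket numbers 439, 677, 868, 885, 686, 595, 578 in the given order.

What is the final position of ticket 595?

Insert 439: h=3, slot 3 empty → index 3.
Insert 677: h=10, slot 10 empty → index 10.
Insert 868: h=3, slot 3 occupied → index 4.
Insert 885: h=10, slot 10 occupied → index 11.
Insert 686: h=3, slots 3,4 occupied → index 7.
Insert 595: h=3, slots 3,4,7 occupied → index 12.
Insert 578: h=9, slot 9 empty → index 9.
Table: [∅, ∅, ∅, 439, 868, ∅, ∅, 686, ∅, 578, 677, 885, 595]

12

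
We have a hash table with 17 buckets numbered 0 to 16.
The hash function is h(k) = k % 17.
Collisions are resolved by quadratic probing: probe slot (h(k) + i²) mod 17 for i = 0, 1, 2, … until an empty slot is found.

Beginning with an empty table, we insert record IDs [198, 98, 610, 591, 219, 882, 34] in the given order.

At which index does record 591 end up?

14

198: h=11 -> slot 11
98: h=13 -> slot 13
610: h=15 -> slot 15
591: h=13, probe 13,14 -> slot 14
219: h=15, probe 15,16 -> slot 16
882: h=15, probe 15,16,2 -> slot 2
34: h=0 -> slot 0
Table: [34, ., 882, ., ., ., ., ., ., ., ., 198, ., 98, 591, 610, 219]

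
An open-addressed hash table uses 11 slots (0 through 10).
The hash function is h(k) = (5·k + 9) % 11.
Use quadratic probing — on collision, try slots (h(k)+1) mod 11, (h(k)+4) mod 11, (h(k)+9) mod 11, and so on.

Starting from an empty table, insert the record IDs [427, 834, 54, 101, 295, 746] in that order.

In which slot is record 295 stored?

3

427: h=10 → slot 10
834: h=10, probe 10,0 → slot 0
54: h=4 → slot 4
101: h=8 → slot 8
295: h=10, probe 10,0,3 → slot 3
746: h=10, probe 10,0,3,8,4,2 → slot 2
Table: [834, ∅, 746, 295, 54, ∅, ∅, ∅, 101, ∅, 427]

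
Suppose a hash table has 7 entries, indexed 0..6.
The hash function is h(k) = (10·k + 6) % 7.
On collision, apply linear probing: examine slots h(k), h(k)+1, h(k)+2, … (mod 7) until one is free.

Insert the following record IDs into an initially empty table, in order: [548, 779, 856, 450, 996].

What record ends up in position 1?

Insert 548: h=5, slot 5 empty → index 5.
Insert 779: h=5, slot 5 occupied → index 6.
Insert 856: h=5, slots 5,6 occupied → index 0.
Insert 450: h=5, slots 5,6,0 occupied → index 1.
Insert 996: h=5, slots 5,6,0,1 occupied → index 2.
Table: [856, 450, 996, ∅, ∅, 548, 779]

450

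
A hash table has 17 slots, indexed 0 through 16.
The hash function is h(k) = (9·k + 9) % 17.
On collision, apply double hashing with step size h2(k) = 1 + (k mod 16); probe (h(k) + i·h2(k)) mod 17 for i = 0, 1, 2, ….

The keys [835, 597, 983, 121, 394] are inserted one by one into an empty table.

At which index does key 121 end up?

3

835: h=10 -> slot 10
597: h=10, h2=6, probe 10,16 -> slot 16
983: h=16, h2=8, probe 16,7 -> slot 7
121: h=10, h2=10, probe 10,3 -> slot 3
394: h=2 -> slot 2
Table: [∅, ∅, 394, 121, ∅, ∅, ∅, 983, ∅, ∅, 835, ∅, ∅, ∅, ∅, ∅, 597]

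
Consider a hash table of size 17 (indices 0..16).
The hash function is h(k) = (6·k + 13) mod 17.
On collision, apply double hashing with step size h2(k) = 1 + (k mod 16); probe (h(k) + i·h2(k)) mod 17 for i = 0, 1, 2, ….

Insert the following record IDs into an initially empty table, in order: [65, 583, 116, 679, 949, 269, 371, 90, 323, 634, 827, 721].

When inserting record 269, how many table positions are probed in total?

Insert 65: h=12, slot 12 empty -> index 12.
Insert 583: h=9, slot 9 empty -> index 9.
Insert 116: h=12, h2=5, slot 12 occupied -> index 0.
Insert 679: h=7, slot 7 empty -> index 7.
Insert 949: h=12, h2=6, slot 12 occupied -> index 1.
Insert 269: h=12, h2=14, slots 12,9 occupied -> index 6.
Insert 371: h=12, h2=4, slot 12 occupied -> index 16.
Insert 90: h=9, h2=11, slot 9 occupied -> index 3.
Insert 323: h=13, slot 13 empty -> index 13.
Insert 634: h=9, h2=11, slots 9,3 occupied -> index 14.
Insert 827: h=11, slot 11 empty -> index 11.
Insert 721: h=4, slot 4 empty -> index 4.
Table: [116, 949, _, 90, 721, _, 269, 679, _, 583, _, 827, 65, 323, 634, _, 371]

3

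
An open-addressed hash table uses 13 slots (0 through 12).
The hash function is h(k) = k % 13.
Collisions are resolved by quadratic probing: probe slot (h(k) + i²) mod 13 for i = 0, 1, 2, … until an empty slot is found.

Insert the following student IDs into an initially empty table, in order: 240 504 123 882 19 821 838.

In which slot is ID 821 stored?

3

Insert 240: h=6, slot 6 empty -> index 6.
Insert 504: h=10, slot 10 empty -> index 10.
Insert 123: h=6, slot 6 occupied -> index 7.
Insert 882: h=11, slot 11 empty -> index 11.
Insert 19: h=6, slots 6,7,10 occupied -> index 2.
Insert 821: h=2, slot 2 occupied -> index 3.
Insert 838: h=6, slots 6,7,10,2 occupied -> index 9.
Table: [., ., 19, 821, ., ., 240, 123, ., 838, 504, 882, .]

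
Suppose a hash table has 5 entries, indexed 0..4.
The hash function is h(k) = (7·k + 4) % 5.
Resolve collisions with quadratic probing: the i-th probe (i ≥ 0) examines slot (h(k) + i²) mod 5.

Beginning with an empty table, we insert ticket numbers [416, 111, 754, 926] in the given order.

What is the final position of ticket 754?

416 hashes to 1; slot 1 is free → place at 1.
111 hashes to 1; 1 taken → place at 2.
754 hashes to 2; 2 taken → place at 3.
926 hashes to 1; 1,2 taken → place at 0.
Table: [926, 416, 111, 754, —]

3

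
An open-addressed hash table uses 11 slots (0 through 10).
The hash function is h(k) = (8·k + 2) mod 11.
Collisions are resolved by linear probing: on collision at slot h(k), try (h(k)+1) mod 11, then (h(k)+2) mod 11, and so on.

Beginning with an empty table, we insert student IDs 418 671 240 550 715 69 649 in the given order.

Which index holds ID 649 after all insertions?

418 hashes to 2; slot 2 is free → place at 2.
671 hashes to 2; 2 taken → place at 3.
240 hashes to 8; slot 8 is free → place at 8.
550 hashes to 2; 2,3 taken → place at 4.
715 hashes to 2; 2,3,4 taken → place at 5.
69 hashes to 4; 4,5 taken → place at 6.
649 hashes to 2; 2,3,4,5,6 taken → place at 7.
Table: [∅, ∅, 418, 671, 550, 715, 69, 649, 240, ∅, ∅]

7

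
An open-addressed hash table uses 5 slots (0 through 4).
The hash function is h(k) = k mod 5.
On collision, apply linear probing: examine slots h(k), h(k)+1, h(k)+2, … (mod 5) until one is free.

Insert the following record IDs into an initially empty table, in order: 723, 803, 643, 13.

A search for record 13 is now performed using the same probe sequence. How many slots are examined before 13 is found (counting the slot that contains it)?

723 hashes to 3; slot 3 is free => place at 3.
803 hashes to 3; 3 taken => place at 4.
643 hashes to 3; 3,4 taken => place at 0.
13 hashes to 3; 3,4,0 taken => place at 1.
Table: [643, 13, ∅, 723, 803]
Lookup 13: h=3, probe 3,4,0,1 → found at 1.

4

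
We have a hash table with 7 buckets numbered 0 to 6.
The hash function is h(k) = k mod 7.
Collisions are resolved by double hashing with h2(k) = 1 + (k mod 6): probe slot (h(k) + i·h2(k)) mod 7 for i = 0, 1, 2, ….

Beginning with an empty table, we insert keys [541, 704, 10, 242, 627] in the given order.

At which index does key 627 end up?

541 hashes to 2; slot 2 is free → place at 2.
704 hashes to 4; slot 4 is free → place at 4.
10 hashes to 3; slot 3 is free → place at 3.
242 hashes to 4, h2=3; 4 taken → place at 0.
627 hashes to 4, h2=4; 4 taken → place at 1.
Table: [242, 627, 541, 10, 704, -, -]

1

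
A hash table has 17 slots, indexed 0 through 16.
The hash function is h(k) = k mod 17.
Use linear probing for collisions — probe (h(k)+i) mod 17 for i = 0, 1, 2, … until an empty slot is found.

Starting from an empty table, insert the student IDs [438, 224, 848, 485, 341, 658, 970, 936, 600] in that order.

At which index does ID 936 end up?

4

Insert 438: h=13, slot 13 empty -> index 13.
Insert 224: h=3, slot 3 empty -> index 3.
Insert 848: h=15, slot 15 empty -> index 15.
Insert 485: h=9, slot 9 empty -> index 9.
Insert 341: h=1, slot 1 empty -> index 1.
Insert 658: h=12, slot 12 empty -> index 12.
Insert 970: h=1, slot 1 occupied -> index 2.
Insert 936: h=1, slots 1,2,3 occupied -> index 4.
Insert 600: h=5, slot 5 empty -> index 5.
Table: [., 341, 970, 224, 936, 600, ., ., ., 485, ., ., 658, 438, ., 848, .]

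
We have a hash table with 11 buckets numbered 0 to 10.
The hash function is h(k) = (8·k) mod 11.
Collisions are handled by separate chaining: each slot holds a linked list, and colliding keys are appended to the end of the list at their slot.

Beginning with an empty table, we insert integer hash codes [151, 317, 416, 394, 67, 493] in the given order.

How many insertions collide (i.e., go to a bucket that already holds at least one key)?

3

Insert 151: h=9, bucket 9 empty → new chain.
Insert 317: h=6, bucket 6 empty → new chain.
Insert 416: h=6, bucket 6 nonempty → append to chain.
Insert 394: h=6, bucket 6 nonempty → append to chain.
Insert 67: h=8, bucket 8 empty → new chain.
Insert 493: h=6, bucket 6 nonempty → append to chain.
Final buckets:
0: —
1: —
2: —
3: —
4: —
5: —
6: 317 -> 416 -> 394 -> 493
7: —
8: 67
9: 151
10: —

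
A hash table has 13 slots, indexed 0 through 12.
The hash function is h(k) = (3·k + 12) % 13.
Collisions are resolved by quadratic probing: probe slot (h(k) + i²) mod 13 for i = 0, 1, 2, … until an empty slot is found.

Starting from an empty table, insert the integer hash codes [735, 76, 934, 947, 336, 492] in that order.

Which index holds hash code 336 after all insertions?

735: h=7 → slot 7
76: h=6 → slot 6
934: h=6, probe 6,7,10 → slot 10
947: h=6, probe 6,7,10,2 → slot 2
336: h=6, probe 6,7,10,2,9 → slot 9
492: h=6, probe 6,7,10,2,9,5 → slot 5
Table: [∅, ∅, 947, ∅, ∅, 492, 76, 735, ∅, 336, 934, ∅, ∅]

9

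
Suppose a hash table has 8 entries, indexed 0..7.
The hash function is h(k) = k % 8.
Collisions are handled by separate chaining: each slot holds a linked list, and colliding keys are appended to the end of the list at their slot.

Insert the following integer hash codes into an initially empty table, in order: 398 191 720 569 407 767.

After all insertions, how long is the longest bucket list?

Insert 398: h=6, bucket 6 empty → new chain.
Insert 191: h=7, bucket 7 empty → new chain.
Insert 720: h=0, bucket 0 empty → new chain.
Insert 569: h=1, bucket 1 empty → new chain.
Insert 407: h=7, bucket 7 nonempty → append to chain.
Insert 767: h=7, bucket 7 nonempty → append to chain.
Final buckets:
0: 720
1: 569
2: —
3: —
4: —
5: —
6: 398
7: 191 -> 407 -> 767

3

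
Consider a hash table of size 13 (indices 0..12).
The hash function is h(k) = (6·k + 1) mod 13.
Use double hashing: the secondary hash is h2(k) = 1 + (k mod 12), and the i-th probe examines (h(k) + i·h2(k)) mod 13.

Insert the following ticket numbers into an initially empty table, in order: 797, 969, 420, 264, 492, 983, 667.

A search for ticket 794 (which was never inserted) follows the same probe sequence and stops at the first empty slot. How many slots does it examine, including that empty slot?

Insert 797: h=12, slot 12 empty => index 12.
Insert 969: h=4, slot 4 empty => index 4.
Insert 420: h=12, h2=1, slot 12 occupied => index 0.
Insert 264: h=12, h2=1, slots 12,0 occupied => index 1.
Insert 492: h=2, slot 2 empty => index 2.
Insert 983: h=10, slot 10 empty => index 10.
Insert 667: h=12, h2=8, slot 12 occupied => index 7.
Table: [420, 264, 492, —, 969, —, —, 667, —, —, 983, —, 797]
Lookup 794: h=7, h2=3, probe 7,10,0,3 → slot 3 empty, not found.

4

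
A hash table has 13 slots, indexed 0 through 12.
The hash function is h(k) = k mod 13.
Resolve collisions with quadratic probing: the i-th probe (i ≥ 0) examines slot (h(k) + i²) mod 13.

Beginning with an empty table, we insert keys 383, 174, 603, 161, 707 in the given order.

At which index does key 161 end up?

1

Insert 383: h=6, slot 6 empty → index 6.
Insert 174: h=5, slot 5 empty → index 5.
Insert 603: h=5, slots 5,6 occupied → index 9.
Insert 161: h=5, slots 5,6,9 occupied → index 1.
Insert 707: h=5, slots 5,6,9,1 occupied → index 8.
Table: [., 161, ., ., ., 174, 383, ., 707, 603, ., ., .]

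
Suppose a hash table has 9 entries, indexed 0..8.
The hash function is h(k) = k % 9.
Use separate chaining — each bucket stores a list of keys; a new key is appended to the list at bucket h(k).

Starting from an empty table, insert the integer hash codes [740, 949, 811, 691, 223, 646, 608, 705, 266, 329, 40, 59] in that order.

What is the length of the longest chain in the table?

4

740 → bucket 2
949 → bucket 4
811 → bucket 1
691 → bucket 7
223 → bucket 7 (collision)
646 → bucket 7 (collision)
608 → bucket 5
705 → bucket 3
266 → bucket 5 (collision)
329 → bucket 5 (collision)
40 → bucket 4 (collision)
59 → bucket 5 (collision)
Final buckets:
0: .
1: 811
2: 740
3: 705
4: 949 -> 40
5: 608 -> 266 -> 329 -> 59
6: .
7: 691 -> 223 -> 646
8: .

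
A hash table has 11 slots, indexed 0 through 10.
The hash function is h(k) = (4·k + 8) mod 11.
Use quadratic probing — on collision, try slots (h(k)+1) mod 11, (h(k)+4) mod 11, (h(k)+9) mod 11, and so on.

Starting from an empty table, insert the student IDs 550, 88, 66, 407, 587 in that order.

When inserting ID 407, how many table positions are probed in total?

Insert 550: h=8, slot 8 empty → index 8.
Insert 88: h=8, slot 8 occupied → index 9.
Insert 66: h=8, slots 8,9 occupied → index 1.
Insert 407: h=8, slots 8,9,1 occupied → index 6.
Insert 587: h=2, slot 2 empty → index 2.
Table: [-, 66, 587, -, -, -, 407, -, 550, 88, -]

4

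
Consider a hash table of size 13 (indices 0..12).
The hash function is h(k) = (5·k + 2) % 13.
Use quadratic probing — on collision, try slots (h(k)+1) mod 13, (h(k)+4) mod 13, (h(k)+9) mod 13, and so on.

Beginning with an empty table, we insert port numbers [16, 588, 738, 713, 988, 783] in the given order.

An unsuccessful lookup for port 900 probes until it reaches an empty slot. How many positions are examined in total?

16 hashes to 4; slot 4 is free → place at 4.
588 hashes to 4; 4 taken → place at 5.
738 hashes to 0; slot 0 is free → place at 0.
713 hashes to 5; 5 taken → place at 6.
988 hashes to 2; slot 2 is free → place at 2.
783 hashes to 4; 4,5 taken → place at 8.
Table: [738, ., 988, ., 16, 588, 713, ., 783, ., ., ., .]
Lookup 900: h=4, probe 4,5,8,0,7 → slot 7 empty, not found.

5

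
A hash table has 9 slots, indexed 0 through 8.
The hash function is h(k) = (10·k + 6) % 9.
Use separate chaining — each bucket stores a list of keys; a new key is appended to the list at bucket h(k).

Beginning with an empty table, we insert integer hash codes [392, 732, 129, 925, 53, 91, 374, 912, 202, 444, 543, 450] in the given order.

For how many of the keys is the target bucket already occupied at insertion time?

Insert 392: h=2, bucket 2 empty → new chain.
Insert 732: h=0, bucket 0 empty → new chain.
Insert 129: h=0, bucket 0 nonempty → append to chain.
Insert 925: h=4, bucket 4 empty → new chain.
Insert 53: h=5, bucket 5 empty → new chain.
Insert 91: h=7, bucket 7 empty → new chain.
Insert 374: h=2, bucket 2 nonempty → append to chain.
Insert 912: h=0, bucket 0 nonempty → append to chain.
Insert 202: h=1, bucket 1 empty → new chain.
Insert 444: h=0, bucket 0 nonempty → append to chain.
Insert 543: h=0, bucket 0 nonempty → append to chain.
Insert 450: h=6, bucket 6 empty → new chain.
Final buckets:
0: 732 -> 129 -> 912 -> 444 -> 543
1: 202
2: 392 -> 374
3: ∅
4: 925
5: 53
6: 450
7: 91
8: ∅

5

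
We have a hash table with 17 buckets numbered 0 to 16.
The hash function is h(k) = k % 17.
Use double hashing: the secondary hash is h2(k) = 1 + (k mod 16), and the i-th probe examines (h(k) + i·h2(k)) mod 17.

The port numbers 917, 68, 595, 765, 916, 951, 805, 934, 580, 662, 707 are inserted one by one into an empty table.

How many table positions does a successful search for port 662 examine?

4

Insert 917: h=16, slot 16 empty => index 16.
Insert 68: h=0, slot 0 empty => index 0.
Insert 595: h=0, h2=4, slot 0 occupied => index 4.
Insert 765: h=0, h2=14, slot 0 occupied => index 14.
Insert 916: h=15, slot 15 empty => index 15.
Insert 951: h=16, h2=8, slot 16 occupied => index 7.
Insert 805: h=6, slot 6 empty => index 6.
Insert 934: h=16, h2=7, slots 16,6 occupied => index 13.
Insert 580: h=2, slot 2 empty => index 2.
Insert 662: h=16, h2=7, slots 16,6,13 occupied => index 3.
Insert 707: h=10, slot 10 empty => index 10.
Table: [68, —, 580, 662, 595, —, 805, 951, —, —, 707, —, —, 934, 765, 916, 917]
Lookup 662: h=16, h2=7, probe 16,6,13,3 → found at 3.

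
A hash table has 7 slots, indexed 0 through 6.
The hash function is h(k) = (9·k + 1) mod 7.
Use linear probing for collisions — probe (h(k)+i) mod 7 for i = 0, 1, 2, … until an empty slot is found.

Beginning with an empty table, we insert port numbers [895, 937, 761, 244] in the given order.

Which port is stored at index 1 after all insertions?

244

895: h=6 → slot 6
937: h=6, probe 6,0 → slot 0
761: h=4 → slot 4
244: h=6, probe 6,0,1 → slot 1
Table: [937, 244, _, _, 761, _, 895]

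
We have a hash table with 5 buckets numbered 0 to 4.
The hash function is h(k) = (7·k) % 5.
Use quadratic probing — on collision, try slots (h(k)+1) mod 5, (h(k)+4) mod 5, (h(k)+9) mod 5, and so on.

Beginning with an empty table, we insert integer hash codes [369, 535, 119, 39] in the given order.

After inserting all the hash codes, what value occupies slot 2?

39

Insert 369: h=3, slot 3 empty => index 3.
Insert 535: h=0, slot 0 empty => index 0.
Insert 119: h=3, slot 3 occupied => index 4.
Insert 39: h=3, slots 3,4 occupied => index 2.
Table: [535, -, 39, 369, 119]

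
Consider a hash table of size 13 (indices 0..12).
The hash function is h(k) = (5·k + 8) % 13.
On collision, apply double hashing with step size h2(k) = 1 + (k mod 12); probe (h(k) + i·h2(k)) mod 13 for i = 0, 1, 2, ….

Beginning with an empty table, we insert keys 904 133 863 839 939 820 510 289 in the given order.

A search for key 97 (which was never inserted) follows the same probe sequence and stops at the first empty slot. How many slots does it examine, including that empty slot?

904 hashes to 4; slot 4 is free -> place at 4.
133 hashes to 10; slot 10 is free -> place at 10.
863 hashes to 7; slot 7 is free -> place at 7.
839 hashes to 4, h2=12; 4 taken -> place at 3.
939 hashes to 10, h2=4; 10 taken -> place at 1.
820 hashes to 0; slot 0 is free -> place at 0.
510 hashes to 10, h2=7; 10,4 taken -> place at 11.
289 hashes to 10, h2=2; 10 taken -> place at 12.
Table: [820, 939, -, 839, 904, -, -, 863, -, -, 133, 510, 289]
Lookup 97: h=12, h2=2, probe 12,1,3,5 → slot 5 empty, not found.

4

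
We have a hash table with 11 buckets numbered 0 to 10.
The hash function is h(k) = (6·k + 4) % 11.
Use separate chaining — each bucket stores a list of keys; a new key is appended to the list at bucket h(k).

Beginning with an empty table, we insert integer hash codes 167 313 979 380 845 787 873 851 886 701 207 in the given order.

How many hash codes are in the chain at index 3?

167 → bucket 5
313 → bucket 1
979 → bucket 4
380 → bucket 7
845 → bucket 3
787 → bucket 7 (collision)
873 → bucket 6
851 → bucket 6 (collision)
886 → bucket 7 (collision)
701 → bucket 8
207 → bucket 3 (collision)
Final buckets:
0: -
1: 313
2: -
3: 845 -> 207
4: 979
5: 167
6: 873 -> 851
7: 380 -> 787 -> 886
8: 701
9: -
10: -

2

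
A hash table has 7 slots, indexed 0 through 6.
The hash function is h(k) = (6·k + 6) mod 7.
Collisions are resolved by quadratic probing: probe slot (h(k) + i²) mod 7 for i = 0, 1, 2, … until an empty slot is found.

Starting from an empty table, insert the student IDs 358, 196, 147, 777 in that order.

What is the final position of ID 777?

358 hashes to 5; slot 5 is free → place at 5.
196 hashes to 6; slot 6 is free → place at 6.
147 hashes to 6; 6 taken → place at 0.
777 hashes to 6; 6,0 taken → place at 3.
Table: [147, ∅, ∅, 777, ∅, 358, 196]

3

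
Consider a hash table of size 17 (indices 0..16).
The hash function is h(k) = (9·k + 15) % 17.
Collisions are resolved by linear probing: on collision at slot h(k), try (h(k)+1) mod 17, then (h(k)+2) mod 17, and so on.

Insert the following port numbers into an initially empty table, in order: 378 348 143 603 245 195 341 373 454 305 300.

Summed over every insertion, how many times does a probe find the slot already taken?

7

378: h=0 -> slot 0
348: h=2 -> slot 2
143: h=10 -> slot 10
603: h=2, probe 2,3 -> slot 3
245: h=10, probe 10,11 -> slot 11
195: h=2, probe 2,3,4 -> slot 4
341: h=7 -> slot 7
373: h=6 -> slot 6
454: h=4, probe 4,5 -> slot 5
305: h=6, probe 6,7,8 -> slot 8
300: h=12 -> slot 12
Table: [378, ∅, 348, 603, 195, 454, 373, 341, 305, ∅, 143, 245, 300, ∅, ∅, ∅, ∅]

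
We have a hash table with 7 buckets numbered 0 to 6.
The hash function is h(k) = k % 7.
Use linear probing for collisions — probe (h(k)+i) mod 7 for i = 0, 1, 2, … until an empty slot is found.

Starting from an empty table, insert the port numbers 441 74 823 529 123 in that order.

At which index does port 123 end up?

Insert 441: h=0, slot 0 empty → index 0.
Insert 74: h=4, slot 4 empty → index 4.
Insert 823: h=4, slot 4 occupied → index 5.
Insert 529: h=4, slots 4,5 occupied → index 6.
Insert 123: h=4, slots 4,5,6,0 occupied → index 1.
Table: [441, 123, —, —, 74, 823, 529]

1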